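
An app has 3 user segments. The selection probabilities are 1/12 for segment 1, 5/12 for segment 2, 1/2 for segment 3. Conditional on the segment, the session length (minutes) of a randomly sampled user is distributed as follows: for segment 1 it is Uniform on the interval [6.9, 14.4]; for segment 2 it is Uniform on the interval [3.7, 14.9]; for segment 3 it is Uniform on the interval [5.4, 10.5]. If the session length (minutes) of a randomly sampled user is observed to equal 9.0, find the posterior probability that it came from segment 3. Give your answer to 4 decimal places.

Likelihoods f(9.0 | ·): 1: 0.133333; 2: 0.0892857; 3: 0.196078.
Posterior ∝ prior × likelihood. Numerator for 3: 0.5·0.196078 = 0.0980392.
Normalizing constant: 0.0833333·0.133333 + 0.416667·0.0892857 + 0.5·0.196078 = 0.146353.
P(3 | observation) = 0.0980392 / 0.146353 = 0.669883.

0.6699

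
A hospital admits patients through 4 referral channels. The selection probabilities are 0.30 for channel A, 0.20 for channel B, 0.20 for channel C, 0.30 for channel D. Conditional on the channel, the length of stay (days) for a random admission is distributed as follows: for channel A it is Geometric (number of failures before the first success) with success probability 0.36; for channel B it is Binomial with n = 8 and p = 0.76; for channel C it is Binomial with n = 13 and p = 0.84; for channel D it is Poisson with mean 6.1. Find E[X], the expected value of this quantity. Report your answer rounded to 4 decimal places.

Component means — A: 1.77778; B: 6.08; C: 10.92; D: 6.1.
E[X] = 0.3·1.77778 + 0.2·6.08 + 0.2·10.92 + 0.3·6.1 = 5.76333.

5.7633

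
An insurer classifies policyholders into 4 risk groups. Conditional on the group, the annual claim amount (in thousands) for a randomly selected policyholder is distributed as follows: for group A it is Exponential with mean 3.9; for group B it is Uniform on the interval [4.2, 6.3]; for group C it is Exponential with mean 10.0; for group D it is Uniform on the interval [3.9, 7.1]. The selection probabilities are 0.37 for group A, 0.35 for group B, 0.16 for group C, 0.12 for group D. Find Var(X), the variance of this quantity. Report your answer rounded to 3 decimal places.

26.066

Per component, A: μ=3.9, E[X²]=30.42; B: μ=5.25, E[X²]=27.93; C: μ=10, E[X²]=200; D: μ=5.5, E[X²]=31.1033.
E[X] = 0.37·3.9 + 0.35·5.25 + 0.16·10 + 0.12·5.5 = 5.5405.
E[X²] = 0.37·30.42 + 0.35·27.93 + 0.16·200 + 0.12·31.1033 = 56.7633.
Var(X) = E[X²] − (E[X])² = 56.7633 − 30.6971 = 26.0662.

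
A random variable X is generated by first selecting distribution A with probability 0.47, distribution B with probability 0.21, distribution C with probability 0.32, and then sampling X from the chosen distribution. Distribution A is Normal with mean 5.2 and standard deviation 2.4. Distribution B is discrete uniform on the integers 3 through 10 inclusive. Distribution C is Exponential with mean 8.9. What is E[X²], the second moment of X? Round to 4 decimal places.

76.0854

For each component E[X²] = Var + (mean)², giving A: 32.8; B: 47.5; C: 158.42.
Overall E[X²] = 0.47·32.8 + 0.21·47.5 + 0.32·158.42 = 76.0854.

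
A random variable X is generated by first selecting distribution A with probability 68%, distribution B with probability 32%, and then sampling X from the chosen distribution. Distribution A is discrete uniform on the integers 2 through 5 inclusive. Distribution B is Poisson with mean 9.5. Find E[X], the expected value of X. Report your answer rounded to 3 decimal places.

Component means — A: 3.5; B: 9.5.
E[X] = 0.68·3.5 + 0.32·9.5 = 5.42.

5.420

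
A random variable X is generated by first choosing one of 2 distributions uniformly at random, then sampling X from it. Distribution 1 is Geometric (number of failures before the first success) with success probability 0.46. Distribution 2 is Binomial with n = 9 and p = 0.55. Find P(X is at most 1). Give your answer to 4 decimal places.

0.3587

Conditional on each component, P(X ≤ 1): 1: 0.7084; 2: 0.00908017.
By total probability, P(X ≤ 1) = 0.5·0.7084 + 0.5·0.00908017 = 0.35874.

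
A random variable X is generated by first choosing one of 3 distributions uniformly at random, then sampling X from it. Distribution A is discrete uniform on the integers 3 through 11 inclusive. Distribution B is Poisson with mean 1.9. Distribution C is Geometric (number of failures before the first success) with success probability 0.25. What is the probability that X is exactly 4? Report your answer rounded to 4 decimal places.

Conditional on each component, P(X = 4): A: 0.111111; B: 0.0812164; C: 0.0791016.
By total probability, P(X = 4) = 0.333333·0.111111 + 0.333333·0.0812164 + 0.333333·0.0791016 = 0.0904764.

0.0905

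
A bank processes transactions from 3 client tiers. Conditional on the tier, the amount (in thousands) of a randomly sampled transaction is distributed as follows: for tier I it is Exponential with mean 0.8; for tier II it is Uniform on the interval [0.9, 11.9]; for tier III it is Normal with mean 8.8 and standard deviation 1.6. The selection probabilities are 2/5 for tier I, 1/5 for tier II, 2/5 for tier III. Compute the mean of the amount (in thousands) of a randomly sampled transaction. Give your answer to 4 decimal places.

Component means — I: 0.8; II: 6.4; III: 8.8.
E[X] = 0.4·0.8 + 0.2·6.4 + 0.4·8.8 = 5.12.

5.1200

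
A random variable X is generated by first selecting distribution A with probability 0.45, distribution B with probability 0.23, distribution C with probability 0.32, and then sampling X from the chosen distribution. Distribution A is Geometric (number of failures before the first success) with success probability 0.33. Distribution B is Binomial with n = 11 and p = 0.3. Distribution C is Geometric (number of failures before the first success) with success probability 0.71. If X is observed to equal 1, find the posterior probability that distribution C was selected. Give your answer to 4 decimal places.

0.3527

Likelihoods P(X=1 | ·): A: 0.2211; B: 0.0932168; C: 0.2059.
Posterior ∝ prior × likelihood. Numerator for C: 0.32·0.2059 = 0.065888.
Normalizing constant: 0.45·0.2211 + 0.23·0.0932168 + 0.32·0.2059 = 0.186823.
P(C | observation) = 0.065888 / 0.186823 = 0.352676.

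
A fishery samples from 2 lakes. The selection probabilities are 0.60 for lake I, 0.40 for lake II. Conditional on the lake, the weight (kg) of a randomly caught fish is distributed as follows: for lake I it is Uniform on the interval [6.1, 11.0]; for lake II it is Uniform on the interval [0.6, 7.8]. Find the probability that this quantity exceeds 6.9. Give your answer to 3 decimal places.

Conditional on each lake, P(X > 6.9): I: 0.836735; II: 0.125.
By total probability, P(X > 6.9) = 0.6·0.836735 + 0.4·0.125 = 0.552041.

0.552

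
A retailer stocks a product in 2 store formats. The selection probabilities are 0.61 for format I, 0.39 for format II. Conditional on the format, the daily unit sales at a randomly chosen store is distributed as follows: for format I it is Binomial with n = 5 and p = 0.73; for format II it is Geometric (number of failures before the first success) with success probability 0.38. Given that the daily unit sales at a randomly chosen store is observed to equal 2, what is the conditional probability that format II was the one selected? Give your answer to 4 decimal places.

0.4710

Likelihoods P(X=2 | ·): I: 0.104891; II: 0.146072.
Posterior ∝ prior × likelihood. Numerator for II: 0.39·0.146072 = 0.0569681.
Normalizing constant: 0.61·0.104891 + 0.39·0.146072 = 0.120951.
P(II | observation) = 0.0569681 / 0.120951 = 0.471.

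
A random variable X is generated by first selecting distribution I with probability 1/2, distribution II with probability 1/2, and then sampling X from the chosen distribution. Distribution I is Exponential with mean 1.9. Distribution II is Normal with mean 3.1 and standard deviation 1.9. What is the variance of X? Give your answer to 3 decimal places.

Per component, I: μ=1.9, E[X²]=7.22; II: μ=3.1, E[X²]=13.22.
E[X] = 0.5·1.9 + 0.5·3.1 = 2.5.
E[X²] = 0.5·7.22 + 0.5·13.22 = 10.22.
Var(X) = E[X²] − (E[X])² = 10.22 − 6.25 = 3.97.

3.970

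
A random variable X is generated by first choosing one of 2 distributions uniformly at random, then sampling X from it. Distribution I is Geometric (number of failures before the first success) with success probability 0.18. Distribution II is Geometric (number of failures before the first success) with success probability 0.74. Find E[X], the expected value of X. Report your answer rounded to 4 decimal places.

Component means — I: 4.55556; II: 0.351351.
E[X] = 0.5·4.55556 + 0.5·0.351351 = 2.45345.

2.4535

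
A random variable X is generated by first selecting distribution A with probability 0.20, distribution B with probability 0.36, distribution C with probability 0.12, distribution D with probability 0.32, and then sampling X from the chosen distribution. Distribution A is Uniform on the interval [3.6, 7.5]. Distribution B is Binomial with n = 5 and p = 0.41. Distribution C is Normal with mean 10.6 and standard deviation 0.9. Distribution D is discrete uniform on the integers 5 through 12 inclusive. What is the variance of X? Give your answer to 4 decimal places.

Per component, A: μ=5.55, E[X²]=32.07; B: μ=2.05, E[X²]=5.412; C: μ=10.6, E[X²]=113.17; D: μ=8.5, E[X²]=77.5.
E[X] = 0.2·5.55 + 0.36·2.05 + 0.12·10.6 + 0.32·8.5 = 5.84.
E[X²] = 0.2·32.07 + 0.36·5.412 + 0.12·113.17 + 0.32·77.5 = 46.7427.
Var(X) = E[X²] − (E[X])² = 46.7427 − 34.1056 = 12.6371.

12.6371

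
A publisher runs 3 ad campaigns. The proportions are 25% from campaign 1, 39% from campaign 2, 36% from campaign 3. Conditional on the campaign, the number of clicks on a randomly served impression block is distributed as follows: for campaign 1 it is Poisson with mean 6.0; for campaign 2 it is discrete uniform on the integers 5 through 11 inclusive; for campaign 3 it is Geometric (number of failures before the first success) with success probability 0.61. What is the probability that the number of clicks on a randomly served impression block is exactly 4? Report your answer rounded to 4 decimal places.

0.0385

Conditional on each campaign, P(X = 4): 1: 0.133853; 2: 0; 3: 0.014112.
By total probability, P(X = 4) = 0.25·0.133853 + 0.39·0 + 0.36·0.014112 = 0.0385435.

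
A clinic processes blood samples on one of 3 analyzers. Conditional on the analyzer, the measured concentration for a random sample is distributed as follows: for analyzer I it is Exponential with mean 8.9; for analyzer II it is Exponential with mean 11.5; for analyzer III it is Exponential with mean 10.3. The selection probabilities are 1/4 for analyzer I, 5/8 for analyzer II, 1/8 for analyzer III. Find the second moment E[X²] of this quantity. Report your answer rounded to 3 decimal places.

For each component E[X²] = Var + (mean)², giving I: 158.42; II: 264.5; III: 212.18.
Overall E[X²] = 0.25·158.42 + 0.625·264.5 + 0.125·212.18 = 231.44.

231.440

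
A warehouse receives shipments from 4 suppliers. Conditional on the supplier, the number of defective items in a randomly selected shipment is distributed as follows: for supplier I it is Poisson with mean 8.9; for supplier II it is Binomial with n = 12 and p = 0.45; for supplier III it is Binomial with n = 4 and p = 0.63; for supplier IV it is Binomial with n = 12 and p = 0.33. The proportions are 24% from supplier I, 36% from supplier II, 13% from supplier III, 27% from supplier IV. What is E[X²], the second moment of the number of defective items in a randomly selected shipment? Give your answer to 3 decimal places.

For each component E[X²] = Var + (mean)², giving I: 88.11; II: 32.13; III: 7.2828; IV: 18.3348.
Overall E[X²] = 0.24·88.11 + 0.36·32.13 + 0.13·7.2828 + 0.27·18.3348 = 38.6104.

38.610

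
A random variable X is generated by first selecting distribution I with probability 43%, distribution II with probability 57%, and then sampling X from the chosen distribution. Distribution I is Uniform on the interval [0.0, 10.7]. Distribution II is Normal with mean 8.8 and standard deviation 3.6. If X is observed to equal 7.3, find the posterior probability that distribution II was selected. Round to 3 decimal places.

Likelihoods f(7.3 | ·): I: 0.0934579; II: 0.101603.
Posterior ∝ prior × likelihood. Numerator for II: 0.57·0.101603 = 0.057914.
Normalizing constant: 0.43·0.0934579 + 0.57·0.101603 = 0.0981009.
P(II | observation) = 0.057914 / 0.0981009 = 0.590351.

0.590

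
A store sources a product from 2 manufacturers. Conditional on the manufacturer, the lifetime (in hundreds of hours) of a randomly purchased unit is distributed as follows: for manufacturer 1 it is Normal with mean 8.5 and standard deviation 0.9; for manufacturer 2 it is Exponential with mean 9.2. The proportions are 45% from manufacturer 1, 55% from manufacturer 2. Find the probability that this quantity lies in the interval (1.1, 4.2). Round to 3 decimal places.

0.140

Conditional on each manufacturer, P(1.1 < X < 4.2): 1: 8.86216e-07; 2: 0.253823.
By total probability, P(1.1 < X < 4.2) = 0.45·8.86216e-07 + 0.55·0.253823 = 0.139603.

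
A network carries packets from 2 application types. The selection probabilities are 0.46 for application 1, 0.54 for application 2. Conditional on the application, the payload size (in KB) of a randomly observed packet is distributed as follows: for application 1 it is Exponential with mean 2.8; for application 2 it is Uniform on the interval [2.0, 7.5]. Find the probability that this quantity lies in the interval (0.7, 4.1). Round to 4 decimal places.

0.4581

Conditional on each application, P(0.7 < X < 4.1): 1: 0.547558; 2: 0.381818.
By total probability, P(0.7 < X < 4.1) = 0.46·0.547558 + 0.54·0.381818 = 0.458058.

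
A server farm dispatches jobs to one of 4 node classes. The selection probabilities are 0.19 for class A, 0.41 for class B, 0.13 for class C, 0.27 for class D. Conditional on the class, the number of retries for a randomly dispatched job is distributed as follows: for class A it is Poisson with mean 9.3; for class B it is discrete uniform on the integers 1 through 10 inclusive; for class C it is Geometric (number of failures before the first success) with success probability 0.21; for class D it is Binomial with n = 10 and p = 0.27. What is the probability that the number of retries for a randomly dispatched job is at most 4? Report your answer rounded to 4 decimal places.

Conditional on each class, P(X ≤ 4): A: 0.0456475; B: 0.4; C: 0.692294; D: 0.896317.
By total probability, P(X ≤ 4) = 0.19·0.0456475 + 0.41·0.4 + 0.13·0.692294 + 0.27·0.896317 = 0.504677.

0.5047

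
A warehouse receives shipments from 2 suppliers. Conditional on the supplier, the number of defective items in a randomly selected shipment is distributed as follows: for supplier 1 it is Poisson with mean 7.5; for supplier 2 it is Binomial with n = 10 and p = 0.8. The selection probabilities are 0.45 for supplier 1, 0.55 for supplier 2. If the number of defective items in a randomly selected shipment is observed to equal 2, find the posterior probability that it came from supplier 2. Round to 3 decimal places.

0.006

Likelihoods P(X=2 | ·): 1: 0.0155555; 2: 7.3728e-05.
Posterior ∝ prior × likelihood. Numerator for 2: 0.55·7.3728e-05 = 4.05504e-05.
Normalizing constant: 0.45·0.0155555 + 0.55·7.3728e-05 = 0.00704052.
P(2 | observation) = 4.05504e-05 / 0.00704052 = 0.00575957.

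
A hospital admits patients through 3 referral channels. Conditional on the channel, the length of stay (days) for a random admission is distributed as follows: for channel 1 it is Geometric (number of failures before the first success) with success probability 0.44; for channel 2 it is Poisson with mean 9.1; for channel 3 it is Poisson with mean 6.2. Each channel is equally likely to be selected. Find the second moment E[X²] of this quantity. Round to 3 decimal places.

47.021

For each component E[X²] = Var + (mean)², giving 1: 4.5124; 2: 91.91; 3: 44.64.
Overall E[X²] = 0.333333·4.5124 + 0.333333·91.91 + 0.333333·44.64 = 47.0208.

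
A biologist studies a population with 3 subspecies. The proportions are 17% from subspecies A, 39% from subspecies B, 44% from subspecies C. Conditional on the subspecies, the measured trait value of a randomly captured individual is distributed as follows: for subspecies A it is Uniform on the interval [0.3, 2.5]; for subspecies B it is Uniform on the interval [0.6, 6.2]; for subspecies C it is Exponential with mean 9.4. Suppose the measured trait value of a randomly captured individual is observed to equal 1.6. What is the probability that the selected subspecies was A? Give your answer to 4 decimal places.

Likelihoods f(1.6 | ·): A: 0.454545; B: 0.178571; C: 0.0897325.
Posterior ∝ prior × likelihood. Numerator for A: 0.17·0.454545 = 0.0772727.
Normalizing constant: 0.17·0.454545 + 0.39·0.178571 + 0.44·0.0897325 = 0.186398.
P(A | observation) = 0.0772727 / 0.186398 = 0.414558.

0.4146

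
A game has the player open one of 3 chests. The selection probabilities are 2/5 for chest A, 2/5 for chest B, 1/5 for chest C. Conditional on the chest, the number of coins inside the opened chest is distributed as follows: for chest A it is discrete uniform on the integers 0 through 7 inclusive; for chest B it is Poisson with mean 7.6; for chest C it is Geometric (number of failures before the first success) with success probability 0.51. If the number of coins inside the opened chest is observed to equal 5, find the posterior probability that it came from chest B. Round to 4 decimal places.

Likelihoods P(X=5 | ·): A: 0.125; B: 0.105742; C: 0.0144062.
Posterior ∝ prior × likelihood. Numerator for B: 0.4·0.105742 = 0.0422969.
Normalizing constant: 0.4·0.125 + 0.4·0.105742 + 0.2·0.0144062 = 0.0951782.
P(B | observation) = 0.0422969 / 0.0951782 = 0.444397.

0.4444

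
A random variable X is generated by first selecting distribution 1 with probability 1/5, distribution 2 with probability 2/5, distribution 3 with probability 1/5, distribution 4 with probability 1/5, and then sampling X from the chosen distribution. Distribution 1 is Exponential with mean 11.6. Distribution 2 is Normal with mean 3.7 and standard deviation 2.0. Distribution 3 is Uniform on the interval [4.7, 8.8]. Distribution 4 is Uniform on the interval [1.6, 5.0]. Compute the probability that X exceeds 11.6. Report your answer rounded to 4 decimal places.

Conditional on each component, P(X > 11.6): 1: 0.367879; 2: 3.90756e-05; 3: 0; 4: 0.
By total probability, P(X > 11.6) = 0.2·0.367879 + 0.4·3.90756e-05 + 0.2·0 + 0.2·0 = 0.0735915.

0.0736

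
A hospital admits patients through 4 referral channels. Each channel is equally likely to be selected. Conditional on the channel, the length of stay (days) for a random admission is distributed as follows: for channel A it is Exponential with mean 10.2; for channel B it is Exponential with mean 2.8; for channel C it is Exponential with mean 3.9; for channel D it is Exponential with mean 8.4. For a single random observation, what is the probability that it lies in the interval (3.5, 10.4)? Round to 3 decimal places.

0.330

Conditional on each channel, P(3.5 < X < 10.4): A: 0.348804; B: 0.262132; C: 0.33813; D: 0.369305.
By total probability, P(3.5 < X < 10.4) = 0.25·0.348804 + 0.25·0.262132 + 0.25·0.33813 + 0.25·0.369305 = 0.329593.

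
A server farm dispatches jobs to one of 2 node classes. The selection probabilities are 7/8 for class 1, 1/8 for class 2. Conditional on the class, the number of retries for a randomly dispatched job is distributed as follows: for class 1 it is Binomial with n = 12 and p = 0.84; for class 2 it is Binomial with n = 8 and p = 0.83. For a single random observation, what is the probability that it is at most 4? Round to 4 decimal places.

0.0042

Conditional on each class, P(X ≤ 4): 1: 0.000115339; 2: 0.0327863.
By total probability, P(X ≤ 4) = 0.875·0.000115339 + 0.125·0.0327863 = 0.00419921.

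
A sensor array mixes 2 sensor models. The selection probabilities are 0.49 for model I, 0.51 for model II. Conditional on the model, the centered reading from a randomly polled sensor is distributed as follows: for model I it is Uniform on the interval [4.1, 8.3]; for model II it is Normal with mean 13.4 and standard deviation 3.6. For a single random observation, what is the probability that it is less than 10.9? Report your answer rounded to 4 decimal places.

0.6143

Conditional on each model, P(X < 10.9): I: 1; II: 0.243702.
By total probability, P(X < 10.9) = 0.49·1 + 0.51·0.243702 = 0.614288.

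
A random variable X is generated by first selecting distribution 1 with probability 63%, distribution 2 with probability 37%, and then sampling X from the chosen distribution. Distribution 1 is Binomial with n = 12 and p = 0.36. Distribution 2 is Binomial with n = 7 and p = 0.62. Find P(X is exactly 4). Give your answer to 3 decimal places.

Conditional on each component, P(X = 4): 1: 0.234021; 2: 0.283782.
By total probability, P(X = 4) = 0.63·0.234021 + 0.37·0.283782 = 0.252433.

0.252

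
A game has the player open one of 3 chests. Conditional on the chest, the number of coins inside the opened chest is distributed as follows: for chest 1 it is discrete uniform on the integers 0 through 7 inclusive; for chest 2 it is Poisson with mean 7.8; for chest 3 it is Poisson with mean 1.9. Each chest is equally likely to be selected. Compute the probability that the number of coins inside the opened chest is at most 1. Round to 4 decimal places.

Conditional on each chest, P(X ≤ 1): 1: 0.25; 2: 0.00360567; 3: 0.433749.
By total probability, P(X ≤ 1) = 0.333333·0.25 + 0.333333·0.00360567 + 0.333333·0.433749 = 0.229118.

0.2291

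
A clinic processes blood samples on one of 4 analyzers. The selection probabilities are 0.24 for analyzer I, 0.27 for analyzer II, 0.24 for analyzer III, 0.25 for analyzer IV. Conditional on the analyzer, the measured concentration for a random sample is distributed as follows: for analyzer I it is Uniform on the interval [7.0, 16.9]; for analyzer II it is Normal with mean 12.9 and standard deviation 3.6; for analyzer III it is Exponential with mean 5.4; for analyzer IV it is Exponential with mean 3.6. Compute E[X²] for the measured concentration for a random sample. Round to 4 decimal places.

For each component E[X²] = Var + (mean)², giving I: 150.97; II: 179.37; III: 58.32; IV: 25.92.
Overall E[X²] = 0.24·150.97 + 0.27·179.37 + 0.24·58.32 + 0.25·25.92 = 105.139.

105.1395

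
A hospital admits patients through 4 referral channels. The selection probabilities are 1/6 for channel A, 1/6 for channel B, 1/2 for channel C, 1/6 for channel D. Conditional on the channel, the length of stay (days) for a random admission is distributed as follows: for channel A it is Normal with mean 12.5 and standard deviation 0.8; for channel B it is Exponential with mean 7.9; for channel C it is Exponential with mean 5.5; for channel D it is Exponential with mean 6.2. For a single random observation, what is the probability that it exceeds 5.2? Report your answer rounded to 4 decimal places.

0.5193

Conditional on each channel, P(X > 5.2): A: 1; B: 0.517768; C: 0.388503; D: 0.432268.
By total probability, P(X > 5.2) = 0.166667·1 + 0.166667·0.517768 + 0.5·0.388503 + 0.166667·0.432268 = 0.519257.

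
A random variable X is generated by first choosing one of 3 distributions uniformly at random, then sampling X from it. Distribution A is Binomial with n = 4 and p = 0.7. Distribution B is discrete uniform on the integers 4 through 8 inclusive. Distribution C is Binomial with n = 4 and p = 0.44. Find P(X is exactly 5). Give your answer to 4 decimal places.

0.0667

Conditional on each component, P(X = 5): A: 0; B: 0.2; C: 0.
By total probability, P(X = 5) = 0.333333·0 + 0.333333·0.2 + 0.333333·0 = 0.0666667.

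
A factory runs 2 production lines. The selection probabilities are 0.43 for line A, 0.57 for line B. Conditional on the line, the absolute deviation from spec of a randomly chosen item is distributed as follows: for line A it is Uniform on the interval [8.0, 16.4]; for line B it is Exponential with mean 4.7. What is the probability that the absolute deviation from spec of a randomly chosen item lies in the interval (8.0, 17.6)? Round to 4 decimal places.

0.5204

Conditional on each line, P(8.0 < X < 17.6): A: 1; B: 0.158652.
By total probability, P(8.0 < X < 17.6) = 0.43·1 + 0.57·0.158652 = 0.520432.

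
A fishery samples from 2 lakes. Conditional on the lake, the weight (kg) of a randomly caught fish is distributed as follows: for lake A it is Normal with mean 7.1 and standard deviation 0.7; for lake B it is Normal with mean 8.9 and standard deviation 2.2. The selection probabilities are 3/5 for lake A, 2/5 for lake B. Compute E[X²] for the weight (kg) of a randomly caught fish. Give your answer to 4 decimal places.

64.1600

For each component E[X²] = Var + (mean)², giving A: 50.9; B: 84.05.
Overall E[X²] = 0.6·50.9 + 0.4·84.05 = 64.16.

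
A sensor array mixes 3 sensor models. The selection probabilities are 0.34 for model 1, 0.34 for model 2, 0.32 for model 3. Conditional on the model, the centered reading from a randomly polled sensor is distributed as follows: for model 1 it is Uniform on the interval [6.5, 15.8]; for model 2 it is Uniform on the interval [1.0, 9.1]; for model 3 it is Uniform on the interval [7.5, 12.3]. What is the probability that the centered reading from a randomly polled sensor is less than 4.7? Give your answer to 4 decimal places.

Conditional on each model, P(X < 4.7): 1: 0; 2: 0.45679; 3: 0.
By total probability, P(X < 4.7) = 0.34·0 + 0.34·0.45679 + 0.32·0 = 0.155309.

0.1553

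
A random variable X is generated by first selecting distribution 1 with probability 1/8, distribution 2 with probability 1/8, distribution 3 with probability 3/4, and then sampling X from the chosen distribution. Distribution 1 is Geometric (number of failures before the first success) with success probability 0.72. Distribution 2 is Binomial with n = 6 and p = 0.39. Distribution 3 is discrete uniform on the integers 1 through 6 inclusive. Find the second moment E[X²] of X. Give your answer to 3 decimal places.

12.324

For each component E[X²] = Var + (mean)², giving 1: 0.691358; 2: 6.903; 3: 15.1667.
Overall E[X²] = 0.125·0.691358 + 0.125·6.903 + 0.75·15.1667 = 12.3243.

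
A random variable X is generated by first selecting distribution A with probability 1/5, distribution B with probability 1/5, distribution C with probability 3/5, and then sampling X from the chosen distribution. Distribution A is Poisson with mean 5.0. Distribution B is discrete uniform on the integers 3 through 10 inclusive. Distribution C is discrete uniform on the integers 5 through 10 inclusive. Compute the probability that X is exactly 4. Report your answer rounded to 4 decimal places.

Conditional on each component, P(X = 4): A: 0.175467; B: 0.125; C: 0.
By total probability, P(X = 4) = 0.2·0.175467 + 0.2·0.125 + 0.6·0 = 0.0600935.

0.0601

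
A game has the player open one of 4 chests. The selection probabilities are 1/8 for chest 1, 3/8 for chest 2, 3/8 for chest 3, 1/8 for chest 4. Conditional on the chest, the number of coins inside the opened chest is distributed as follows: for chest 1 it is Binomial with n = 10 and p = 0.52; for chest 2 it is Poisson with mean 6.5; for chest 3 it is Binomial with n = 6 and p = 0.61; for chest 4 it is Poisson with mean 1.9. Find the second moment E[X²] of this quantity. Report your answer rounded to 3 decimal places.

28.221

For each component E[X²] = Var + (mean)², giving 1: 29.536; 2: 48.75; 3: 14.823; 4: 5.51.
Overall E[X²] = 0.125·29.536 + 0.375·48.75 + 0.375·14.823 + 0.125·5.51 = 28.2206.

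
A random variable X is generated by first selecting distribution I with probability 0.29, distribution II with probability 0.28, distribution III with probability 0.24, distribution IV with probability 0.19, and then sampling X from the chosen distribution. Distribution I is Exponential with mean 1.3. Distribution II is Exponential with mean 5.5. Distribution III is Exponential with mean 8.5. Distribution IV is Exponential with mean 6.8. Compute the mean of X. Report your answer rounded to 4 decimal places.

5.2490

Component means — I: 1.3; II: 5.5; III: 8.5; IV: 6.8.
E[X] = 0.29·1.3 + 0.28·5.5 + 0.24·8.5 + 0.19·6.8 = 5.249.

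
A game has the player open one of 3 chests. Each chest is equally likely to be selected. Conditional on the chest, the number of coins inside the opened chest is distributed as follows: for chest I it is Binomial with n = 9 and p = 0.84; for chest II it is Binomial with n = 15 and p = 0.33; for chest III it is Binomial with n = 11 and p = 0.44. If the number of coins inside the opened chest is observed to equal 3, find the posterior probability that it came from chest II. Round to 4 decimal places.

0.4945

Likelihoods P(X=3 | ·): I: 0.00083529; II: 0.133798; III: 0.13594.
Posterior ∝ prior × likelihood. Numerator for II: 0.333333·0.133798 = 0.0445995.
Normalizing constant: 0.333333·0.00083529 + 0.333333·0.133798 + 0.333333·0.13594 = 0.0901911.
P(II | observation) = 0.0445995 / 0.0901911 = 0.4945.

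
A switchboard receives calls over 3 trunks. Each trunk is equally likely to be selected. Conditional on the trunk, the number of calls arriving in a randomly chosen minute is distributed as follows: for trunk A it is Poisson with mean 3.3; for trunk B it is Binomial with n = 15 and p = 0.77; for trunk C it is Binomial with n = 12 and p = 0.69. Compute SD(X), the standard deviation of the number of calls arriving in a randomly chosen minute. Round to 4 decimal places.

Per component, A: μ=3.3, E[X²]=14.19; B: μ=11.55, E[X²]=136.059; C: μ=8.28, E[X²]=71.1252.
E[X] = 0.333333·3.3 + 0.333333·11.55 + 0.333333·8.28 = 7.71.
E[X²] = 0.333333·14.19 + 0.333333·136.059 + 0.333333·71.1252 = 73.7914.
Var(X) = E[X²] − (E[X])² = 73.7914 − 59.4441 = 14.3473.
SD(X) = √14.3473 = 3.78778.

3.7878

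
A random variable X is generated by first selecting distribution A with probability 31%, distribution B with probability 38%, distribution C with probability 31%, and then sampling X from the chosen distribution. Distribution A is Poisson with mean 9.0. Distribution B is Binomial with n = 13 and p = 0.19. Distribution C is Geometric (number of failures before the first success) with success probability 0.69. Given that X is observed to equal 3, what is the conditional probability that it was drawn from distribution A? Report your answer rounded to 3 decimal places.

Likelihoods P(X=3 | ·): A: 0.0149943; B: 0.238494; C: 0.0205558.
Posterior ∝ prior × likelihood. Numerator for A: 0.31·0.0149943 = 0.00464823.
Normalizing constant: 0.31·0.0149943 + 0.38·0.238494 + 0.31·0.0205558 = 0.101648.
P(A | observation) = 0.00464823 / 0.101648 = 0.0457286.

0.046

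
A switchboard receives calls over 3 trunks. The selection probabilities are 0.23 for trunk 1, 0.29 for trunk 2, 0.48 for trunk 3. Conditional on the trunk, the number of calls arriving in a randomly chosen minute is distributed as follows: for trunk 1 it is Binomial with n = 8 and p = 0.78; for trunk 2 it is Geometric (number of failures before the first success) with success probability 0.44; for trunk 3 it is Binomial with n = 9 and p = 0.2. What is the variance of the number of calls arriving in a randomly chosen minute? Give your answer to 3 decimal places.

5.707

Per component, 1: μ=6.24, E[X²]=40.3104; 2: μ=1.27273, E[X²]=4.5124; 3: μ=1.8, E[X²]=4.68.
E[X] = 0.23·6.24 + 0.29·1.27273 + 0.48·1.8 = 2.66829.
E[X²] = 0.23·40.3104 + 0.29·4.5124 + 0.48·4.68 = 12.8264.
Var(X) = E[X²] − (E[X])² = 12.8264 − 7.11978 = 5.70661.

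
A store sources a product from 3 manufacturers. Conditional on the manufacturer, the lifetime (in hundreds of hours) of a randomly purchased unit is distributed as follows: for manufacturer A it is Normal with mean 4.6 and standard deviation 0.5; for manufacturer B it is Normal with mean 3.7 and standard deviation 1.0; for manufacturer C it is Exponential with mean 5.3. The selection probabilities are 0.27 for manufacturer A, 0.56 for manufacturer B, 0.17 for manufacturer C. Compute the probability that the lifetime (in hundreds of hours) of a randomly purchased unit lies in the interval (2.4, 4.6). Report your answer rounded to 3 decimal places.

0.574

Conditional on each manufacturer, P(2.4 < X < 4.6): A: 0.499995; B: 0.719139; C: 0.216004.
By total probability, P(2.4 < X < 4.6) = 0.27·0.499995 + 0.56·0.719139 + 0.17·0.216004 = 0.574437.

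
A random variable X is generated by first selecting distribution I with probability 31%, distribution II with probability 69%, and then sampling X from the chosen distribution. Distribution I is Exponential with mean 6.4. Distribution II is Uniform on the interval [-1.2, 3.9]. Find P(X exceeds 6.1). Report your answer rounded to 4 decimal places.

Conditional on each component, P(X > 6.1): I: 0.385534; II: 0.
By total probability, P(X > 6.1) = 0.31·0.385534 + 0.69·0 = 0.119516.

0.1195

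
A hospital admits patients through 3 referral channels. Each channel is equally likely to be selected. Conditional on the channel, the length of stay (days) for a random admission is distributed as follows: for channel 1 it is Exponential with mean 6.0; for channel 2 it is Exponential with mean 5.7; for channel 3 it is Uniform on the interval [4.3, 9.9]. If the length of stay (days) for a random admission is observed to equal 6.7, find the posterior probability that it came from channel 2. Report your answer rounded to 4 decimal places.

Likelihoods f(6.7 | ·): 1: 0.0545615; 2: 0.054155; 3: 0.178571.
Posterior ∝ prior × likelihood. Numerator for 2: 0.333333·0.054155 = 0.0180517.
Normalizing constant: 0.333333·0.0545615 + 0.333333·0.054155 + 0.333333·0.178571 = 0.0957627.
P(2 | observation) = 0.0180517 / 0.0957627 = 0.188504.

0.1885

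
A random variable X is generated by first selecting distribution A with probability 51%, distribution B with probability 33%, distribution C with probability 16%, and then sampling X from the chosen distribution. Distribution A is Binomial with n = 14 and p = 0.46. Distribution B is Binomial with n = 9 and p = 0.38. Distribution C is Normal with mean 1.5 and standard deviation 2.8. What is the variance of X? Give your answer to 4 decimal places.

Per component, A: μ=6.44, E[X²]=44.9512; B: μ=3.42, E[X²]=13.8168; C: μ=1.5, E[X²]=10.09.
E[X] = 0.51·6.44 + 0.33·3.42 + 0.16·1.5 = 4.653.
E[X²] = 0.51·44.9512 + 0.33·13.8168 + 0.16·10.09 = 29.0991.
Var(X) = E[X²] − (E[X])² = 29.0991 − 21.6504 = 7.44865.

7.4486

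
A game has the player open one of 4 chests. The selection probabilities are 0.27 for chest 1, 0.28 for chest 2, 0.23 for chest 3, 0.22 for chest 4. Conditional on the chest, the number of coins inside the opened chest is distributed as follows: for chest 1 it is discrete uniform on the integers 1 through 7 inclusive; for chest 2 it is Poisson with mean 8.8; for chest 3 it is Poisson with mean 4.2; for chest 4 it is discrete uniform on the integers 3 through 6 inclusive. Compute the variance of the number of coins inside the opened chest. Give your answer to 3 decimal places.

Per component, 1: μ=4, E[X²]=20; 2: μ=8.8, E[X²]=86.24; 3: μ=4.2, E[X²]=21.84; 4: μ=4.5, E[X²]=21.5.
E[X] = 0.27·4 + 0.28·8.8 + 0.23·4.2 + 0.22·4.5 = 5.5.
E[X²] = 0.27·20 + 0.28·86.24 + 0.23·21.84 + 0.22·21.5 = 39.3004.
Var(X) = E[X²] − (E[X])² = 39.3004 − 30.25 = 9.0504.

9.050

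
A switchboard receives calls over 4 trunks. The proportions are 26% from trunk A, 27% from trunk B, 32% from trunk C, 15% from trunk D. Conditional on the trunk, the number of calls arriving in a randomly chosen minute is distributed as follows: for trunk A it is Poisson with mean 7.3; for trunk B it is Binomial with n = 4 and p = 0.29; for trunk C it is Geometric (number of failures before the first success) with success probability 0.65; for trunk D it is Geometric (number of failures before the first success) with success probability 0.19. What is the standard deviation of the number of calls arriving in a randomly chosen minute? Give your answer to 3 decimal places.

3.695

Per component, A: μ=7.3, E[X²]=60.59; B: μ=1.16, E[X²]=2.1692; C: μ=0.538462, E[X²]=1.11834; D: μ=4.26316, E[X²]=40.6122.
E[X] = 0.26·7.3 + 0.27·1.16 + 0.32·0.538462 + 0.15·4.26316 = 3.02298.
E[X²] = 0.26·60.59 + 0.27·2.1692 + 0.32·1.11834 + 0.15·40.6122 = 22.7888.
Var(X) = E[X²] − (E[X])² = 22.7888 − 9.13842 = 13.6504.
SD(X) = √13.6504 = 3.69464.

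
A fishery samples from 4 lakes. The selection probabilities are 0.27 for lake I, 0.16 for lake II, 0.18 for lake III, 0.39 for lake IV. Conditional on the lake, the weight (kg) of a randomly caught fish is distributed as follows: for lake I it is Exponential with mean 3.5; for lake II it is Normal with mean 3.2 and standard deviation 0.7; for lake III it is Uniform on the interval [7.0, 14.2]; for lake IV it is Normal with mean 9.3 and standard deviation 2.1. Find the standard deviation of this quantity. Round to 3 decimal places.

Per component, I: μ=3.5, E[X²]=24.5; II: μ=3.2, E[X²]=10.73; III: μ=10.6, E[X²]=116.68; IV: μ=9.3, E[X²]=90.9.
E[X] = 0.27·3.5 + 0.16·3.2 + 0.18·10.6 + 0.39·9.3 = 6.992.
E[X²] = 0.27·24.5 + 0.16·10.73 + 0.18·116.68 + 0.39·90.9 = 64.7852.
Var(X) = E[X²] − (E[X])² = 64.7852 − 48.8881 = 15.8971.
SD(X) = √15.8971 = 3.98712.

3.987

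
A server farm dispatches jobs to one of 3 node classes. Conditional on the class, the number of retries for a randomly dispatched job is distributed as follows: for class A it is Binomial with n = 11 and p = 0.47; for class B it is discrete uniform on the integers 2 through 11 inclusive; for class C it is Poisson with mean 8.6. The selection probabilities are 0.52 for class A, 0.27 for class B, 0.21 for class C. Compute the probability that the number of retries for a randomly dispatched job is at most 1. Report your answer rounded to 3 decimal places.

0.006

Conditional on each class, P(X ≤ 1): A: 0.00996859; B: 0; C: 0.00176742.
By total probability, P(X ≤ 1) = 0.52·0.00996859 + 0.27·0 + 0.21·0.00176742 = 0.00555482.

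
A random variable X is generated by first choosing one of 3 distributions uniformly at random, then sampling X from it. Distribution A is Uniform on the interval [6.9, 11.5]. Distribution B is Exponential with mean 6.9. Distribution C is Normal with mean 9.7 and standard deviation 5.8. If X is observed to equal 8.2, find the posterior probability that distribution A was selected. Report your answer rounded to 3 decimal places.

Likelihoods f(8.2 | ·): A: 0.217391; B: 0.0441604; C: 0.0665209.
Posterior ∝ prior × likelihood. Numerator for A: 0.333333·0.217391 = 0.0724638.
Normalizing constant: 0.333333·0.217391 + 0.333333·0.0441604 + 0.333333·0.0665209 = 0.109358.
P(A | observation) = 0.0724638 / 0.109358 = 0.662632.

0.663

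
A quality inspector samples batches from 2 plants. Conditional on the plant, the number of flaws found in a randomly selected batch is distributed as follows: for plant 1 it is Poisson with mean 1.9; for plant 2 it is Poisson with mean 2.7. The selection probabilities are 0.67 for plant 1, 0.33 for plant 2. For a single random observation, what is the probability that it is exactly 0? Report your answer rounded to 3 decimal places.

Conditional on each plant, P(X = 0): 1: 0.149569; 2: 0.0672055.
By total probability, P(X = 0) = 0.67·0.149569 + 0.33·0.0672055 = 0.122389.

0.122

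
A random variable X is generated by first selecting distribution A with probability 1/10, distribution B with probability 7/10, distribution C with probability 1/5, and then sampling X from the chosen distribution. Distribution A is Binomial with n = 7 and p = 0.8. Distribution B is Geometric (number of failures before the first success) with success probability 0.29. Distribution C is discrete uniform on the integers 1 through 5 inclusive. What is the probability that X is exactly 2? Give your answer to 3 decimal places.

Conditional on each component, P(X = 2): A: 0.0043008; B: 0.146189; C: 0.2.
By total probability, P(X = 2) = 0.1·0.0043008 + 0.7·0.146189 + 0.2·0.2 = 0.142762.

0.143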